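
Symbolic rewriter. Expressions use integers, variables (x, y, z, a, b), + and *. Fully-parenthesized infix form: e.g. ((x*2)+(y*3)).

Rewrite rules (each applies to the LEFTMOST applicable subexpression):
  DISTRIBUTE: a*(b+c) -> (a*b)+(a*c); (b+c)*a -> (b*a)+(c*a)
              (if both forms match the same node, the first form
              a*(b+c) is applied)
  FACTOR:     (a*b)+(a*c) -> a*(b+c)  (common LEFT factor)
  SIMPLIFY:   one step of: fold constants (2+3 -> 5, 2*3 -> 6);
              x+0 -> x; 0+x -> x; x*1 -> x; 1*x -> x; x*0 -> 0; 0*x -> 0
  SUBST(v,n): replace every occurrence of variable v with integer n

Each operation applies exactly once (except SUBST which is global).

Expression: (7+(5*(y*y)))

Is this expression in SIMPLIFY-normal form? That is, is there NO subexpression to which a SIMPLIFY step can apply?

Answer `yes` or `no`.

Expression: (7+(5*(y*y)))
Scanning for simplifiable subexpressions (pre-order)...
  at root: (7+(5*(y*y))) (not simplifiable)
  at R: (5*(y*y)) (not simplifiable)
  at RR: (y*y) (not simplifiable)
Result: no simplifiable subexpression found -> normal form.

Answer: yes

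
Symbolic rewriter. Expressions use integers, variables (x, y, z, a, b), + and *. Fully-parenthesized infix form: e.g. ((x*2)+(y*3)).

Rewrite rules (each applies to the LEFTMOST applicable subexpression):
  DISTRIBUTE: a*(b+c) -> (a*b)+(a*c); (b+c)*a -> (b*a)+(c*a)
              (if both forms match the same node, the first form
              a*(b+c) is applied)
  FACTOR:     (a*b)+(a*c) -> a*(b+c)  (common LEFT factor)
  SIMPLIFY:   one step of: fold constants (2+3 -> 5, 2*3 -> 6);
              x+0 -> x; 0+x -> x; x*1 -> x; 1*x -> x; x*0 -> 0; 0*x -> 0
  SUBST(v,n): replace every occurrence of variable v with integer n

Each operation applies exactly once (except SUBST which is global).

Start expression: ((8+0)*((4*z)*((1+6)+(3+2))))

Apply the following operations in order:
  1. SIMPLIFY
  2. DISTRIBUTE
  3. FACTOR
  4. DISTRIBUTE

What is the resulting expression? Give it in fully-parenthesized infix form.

Answer: (8*(((4*z)*(1+6))+((4*z)*(3+2))))

Derivation:
Start: ((8+0)*((4*z)*((1+6)+(3+2))))
Apply SIMPLIFY at L (target: (8+0)): ((8+0)*((4*z)*((1+6)+(3+2)))) -> (8*((4*z)*((1+6)+(3+2))))
Apply DISTRIBUTE at R (target: ((4*z)*((1+6)+(3+2)))): (8*((4*z)*((1+6)+(3+2)))) -> (8*(((4*z)*(1+6))+((4*z)*(3+2))))
Apply FACTOR at R (target: (((4*z)*(1+6))+((4*z)*(3+2)))): (8*(((4*z)*(1+6))+((4*z)*(3+2)))) -> (8*((4*z)*((1+6)+(3+2))))
Apply DISTRIBUTE at R (target: ((4*z)*((1+6)+(3+2)))): (8*((4*z)*((1+6)+(3+2)))) -> (8*(((4*z)*(1+6))+((4*z)*(3+2))))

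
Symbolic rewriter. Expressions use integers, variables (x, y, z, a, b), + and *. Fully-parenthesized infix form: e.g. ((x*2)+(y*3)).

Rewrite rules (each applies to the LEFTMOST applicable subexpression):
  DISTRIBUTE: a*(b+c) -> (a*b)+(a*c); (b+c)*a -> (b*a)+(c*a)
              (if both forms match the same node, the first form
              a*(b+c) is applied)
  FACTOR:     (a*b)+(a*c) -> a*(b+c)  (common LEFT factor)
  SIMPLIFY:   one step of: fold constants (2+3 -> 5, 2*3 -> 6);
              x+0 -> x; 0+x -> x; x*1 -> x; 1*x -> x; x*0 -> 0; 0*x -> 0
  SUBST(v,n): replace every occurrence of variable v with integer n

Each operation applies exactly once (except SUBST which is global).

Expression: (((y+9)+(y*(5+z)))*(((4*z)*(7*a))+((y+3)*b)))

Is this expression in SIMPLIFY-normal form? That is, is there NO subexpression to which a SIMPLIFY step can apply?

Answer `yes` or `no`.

Expression: (((y+9)+(y*(5+z)))*(((4*z)*(7*a))+((y+3)*b)))
Scanning for simplifiable subexpressions (pre-order)...
  at root: (((y+9)+(y*(5+z)))*(((4*z)*(7*a))+((y+3)*b))) (not simplifiable)
  at L: ((y+9)+(y*(5+z))) (not simplifiable)
  at LL: (y+9) (not simplifiable)
  at LR: (y*(5+z)) (not simplifiable)
  at LRR: (5+z) (not simplifiable)
  at R: (((4*z)*(7*a))+((y+3)*b)) (not simplifiable)
  at RL: ((4*z)*(7*a)) (not simplifiable)
  at RLL: (4*z) (not simplifiable)
  at RLR: (7*a) (not simplifiable)
  at RR: ((y+3)*b) (not simplifiable)
  at RRL: (y+3) (not simplifiable)
Result: no simplifiable subexpression found -> normal form.

Answer: yes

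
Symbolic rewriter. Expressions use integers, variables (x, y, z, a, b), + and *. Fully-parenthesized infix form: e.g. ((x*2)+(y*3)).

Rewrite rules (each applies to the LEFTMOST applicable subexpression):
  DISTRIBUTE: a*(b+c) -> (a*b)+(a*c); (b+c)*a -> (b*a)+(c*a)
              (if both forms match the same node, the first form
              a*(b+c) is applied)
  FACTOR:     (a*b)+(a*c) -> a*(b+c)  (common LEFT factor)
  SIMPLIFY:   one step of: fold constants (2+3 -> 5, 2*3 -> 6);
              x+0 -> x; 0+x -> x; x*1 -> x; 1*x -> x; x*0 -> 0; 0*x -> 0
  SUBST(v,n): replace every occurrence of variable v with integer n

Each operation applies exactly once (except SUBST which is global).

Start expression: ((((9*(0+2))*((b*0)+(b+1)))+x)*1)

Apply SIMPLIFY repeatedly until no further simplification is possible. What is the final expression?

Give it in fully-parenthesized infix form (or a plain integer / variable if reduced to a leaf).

Start: ((((9*(0+2))*((b*0)+(b+1)))+x)*1)
Step 1: at root: ((((9*(0+2))*((b*0)+(b+1)))+x)*1) -> (((9*(0+2))*((b*0)+(b+1)))+x); overall: ((((9*(0+2))*((b*0)+(b+1)))+x)*1) -> (((9*(0+2))*((b*0)+(b+1)))+x)
Step 2: at LLR: (0+2) -> 2; overall: (((9*(0+2))*((b*0)+(b+1)))+x) -> (((9*2)*((b*0)+(b+1)))+x)
Step 3: at LL: (9*2) -> 18; overall: (((9*2)*((b*0)+(b+1)))+x) -> ((18*((b*0)+(b+1)))+x)
Step 4: at LRL: (b*0) -> 0; overall: ((18*((b*0)+(b+1)))+x) -> ((18*(0+(b+1)))+x)
Step 5: at LR: (0+(b+1)) -> (b+1); overall: ((18*(0+(b+1)))+x) -> ((18*(b+1))+x)
Fixed point: ((18*(b+1))+x)

Answer: ((18*(b+1))+x)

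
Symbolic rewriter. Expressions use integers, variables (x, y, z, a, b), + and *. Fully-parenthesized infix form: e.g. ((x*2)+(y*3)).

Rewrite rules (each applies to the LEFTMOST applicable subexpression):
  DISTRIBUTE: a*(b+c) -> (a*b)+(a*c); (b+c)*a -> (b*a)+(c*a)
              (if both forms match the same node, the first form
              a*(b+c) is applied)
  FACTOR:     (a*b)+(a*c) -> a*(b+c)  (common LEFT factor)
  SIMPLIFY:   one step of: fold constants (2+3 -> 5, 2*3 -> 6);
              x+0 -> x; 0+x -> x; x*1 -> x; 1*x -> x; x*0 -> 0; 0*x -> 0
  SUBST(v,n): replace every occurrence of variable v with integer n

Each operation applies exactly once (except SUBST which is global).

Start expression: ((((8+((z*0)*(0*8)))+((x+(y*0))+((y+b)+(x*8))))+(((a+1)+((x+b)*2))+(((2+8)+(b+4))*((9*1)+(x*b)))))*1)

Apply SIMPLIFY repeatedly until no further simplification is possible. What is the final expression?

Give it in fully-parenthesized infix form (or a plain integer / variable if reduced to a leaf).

Start: ((((8+((z*0)*(0*8)))+((x+(y*0))+((y+b)+(x*8))))+(((a+1)+((x+b)*2))+(((2+8)+(b+4))*((9*1)+(x*b)))))*1)
Step 1: at root: ((((8+((z*0)*(0*8)))+((x+(y*0))+((y+b)+(x*8))))+(((a+1)+((x+b)*2))+(((2+8)+(b+4))*((9*1)+(x*b)))))*1) -> (((8+((z*0)*(0*8)))+((x+(y*0))+((y+b)+(x*8))))+(((a+1)+((x+b)*2))+(((2+8)+(b+4))*((9*1)+(x*b))))); overall: ((((8+((z*0)*(0*8)))+((x+(y*0))+((y+b)+(x*8))))+(((a+1)+((x+b)*2))+(((2+8)+(b+4))*((9*1)+(x*b)))))*1) -> (((8+((z*0)*(0*8)))+((x+(y*0))+((y+b)+(x*8))))+(((a+1)+((x+b)*2))+(((2+8)+(b+4))*((9*1)+(x*b)))))
Step 2: at LLRL: (z*0) -> 0; overall: (((8+((z*0)*(0*8)))+((x+(y*0))+((y+b)+(x*8))))+(((a+1)+((x+b)*2))+(((2+8)+(b+4))*((9*1)+(x*b))))) -> (((8+(0*(0*8)))+((x+(y*0))+((y+b)+(x*8))))+(((a+1)+((x+b)*2))+(((2+8)+(b+4))*((9*1)+(x*b)))))
Step 3: at LLR: (0*(0*8)) -> 0; overall: (((8+(0*(0*8)))+((x+(y*0))+((y+b)+(x*8))))+(((a+1)+((x+b)*2))+(((2+8)+(b+4))*((9*1)+(x*b))))) -> (((8+0)+((x+(y*0))+((y+b)+(x*8))))+(((a+1)+((x+b)*2))+(((2+8)+(b+4))*((9*1)+(x*b)))))
Step 4: at LL: (8+0) -> 8; overall: (((8+0)+((x+(y*0))+((y+b)+(x*8))))+(((a+1)+((x+b)*2))+(((2+8)+(b+4))*((9*1)+(x*b))))) -> ((8+((x+(y*0))+((y+b)+(x*8))))+(((a+1)+((x+b)*2))+(((2+8)+(b+4))*((9*1)+(x*b)))))
Step 5: at LRLR: (y*0) -> 0; overall: ((8+((x+(y*0))+((y+b)+(x*8))))+(((a+1)+((x+b)*2))+(((2+8)+(b+4))*((9*1)+(x*b))))) -> ((8+((x+0)+((y+b)+(x*8))))+(((a+1)+((x+b)*2))+(((2+8)+(b+4))*((9*1)+(x*b)))))
Step 6: at LRL: (x+0) -> x; overall: ((8+((x+0)+((y+b)+(x*8))))+(((a+1)+((x+b)*2))+(((2+8)+(b+4))*((9*1)+(x*b))))) -> ((8+(x+((y+b)+(x*8))))+(((a+1)+((x+b)*2))+(((2+8)+(b+4))*((9*1)+(x*b)))))
Step 7: at RRLL: (2+8) -> 10; overall: ((8+(x+((y+b)+(x*8))))+(((a+1)+((x+b)*2))+(((2+8)+(b+4))*((9*1)+(x*b))))) -> ((8+(x+((y+b)+(x*8))))+(((a+1)+((x+b)*2))+((10+(b+4))*((9*1)+(x*b)))))
Step 8: at RRRL: (9*1) -> 9; overall: ((8+(x+((y+b)+(x*8))))+(((a+1)+((x+b)*2))+((10+(b+4))*((9*1)+(x*b))))) -> ((8+(x+((y+b)+(x*8))))+(((a+1)+((x+b)*2))+((10+(b+4))*(9+(x*b)))))
Fixed point: ((8+(x+((y+b)+(x*8))))+(((a+1)+((x+b)*2))+((10+(b+4))*(9+(x*b)))))

Answer: ((8+(x+((y+b)+(x*8))))+(((a+1)+((x+b)*2))+((10+(b+4))*(9+(x*b)))))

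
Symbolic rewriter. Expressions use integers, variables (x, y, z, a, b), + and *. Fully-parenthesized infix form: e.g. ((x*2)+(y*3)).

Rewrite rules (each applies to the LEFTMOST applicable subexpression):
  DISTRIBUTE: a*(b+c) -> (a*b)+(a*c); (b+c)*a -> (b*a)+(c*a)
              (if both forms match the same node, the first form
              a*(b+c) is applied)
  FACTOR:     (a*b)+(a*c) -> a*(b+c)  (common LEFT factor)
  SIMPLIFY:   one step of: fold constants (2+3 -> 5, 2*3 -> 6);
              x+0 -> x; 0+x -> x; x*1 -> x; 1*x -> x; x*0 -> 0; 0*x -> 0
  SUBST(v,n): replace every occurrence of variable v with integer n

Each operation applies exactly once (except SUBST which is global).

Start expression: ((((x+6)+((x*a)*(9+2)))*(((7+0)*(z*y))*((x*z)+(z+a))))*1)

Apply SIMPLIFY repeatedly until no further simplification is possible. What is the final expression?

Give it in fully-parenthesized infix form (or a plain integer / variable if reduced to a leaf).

Answer: (((x+6)+((x*a)*11))*((7*(z*y))*((x*z)+(z+a))))

Derivation:
Start: ((((x+6)+((x*a)*(9+2)))*(((7+0)*(z*y))*((x*z)+(z+a))))*1)
Step 1: at root: ((((x+6)+((x*a)*(9+2)))*(((7+0)*(z*y))*((x*z)+(z+a))))*1) -> (((x+6)+((x*a)*(9+2)))*(((7+0)*(z*y))*((x*z)+(z+a)))); overall: ((((x+6)+((x*a)*(9+2)))*(((7+0)*(z*y))*((x*z)+(z+a))))*1) -> (((x+6)+((x*a)*(9+2)))*(((7+0)*(z*y))*((x*z)+(z+a))))
Step 2: at LRR: (9+2) -> 11; overall: (((x+6)+((x*a)*(9+2)))*(((7+0)*(z*y))*((x*z)+(z+a)))) -> (((x+6)+((x*a)*11))*(((7+0)*(z*y))*((x*z)+(z+a))))
Step 3: at RLL: (7+0) -> 7; overall: (((x+6)+((x*a)*11))*(((7+0)*(z*y))*((x*z)+(z+a)))) -> (((x+6)+((x*a)*11))*((7*(z*y))*((x*z)+(z+a))))
Fixed point: (((x+6)+((x*a)*11))*((7*(z*y))*((x*z)+(z+a))))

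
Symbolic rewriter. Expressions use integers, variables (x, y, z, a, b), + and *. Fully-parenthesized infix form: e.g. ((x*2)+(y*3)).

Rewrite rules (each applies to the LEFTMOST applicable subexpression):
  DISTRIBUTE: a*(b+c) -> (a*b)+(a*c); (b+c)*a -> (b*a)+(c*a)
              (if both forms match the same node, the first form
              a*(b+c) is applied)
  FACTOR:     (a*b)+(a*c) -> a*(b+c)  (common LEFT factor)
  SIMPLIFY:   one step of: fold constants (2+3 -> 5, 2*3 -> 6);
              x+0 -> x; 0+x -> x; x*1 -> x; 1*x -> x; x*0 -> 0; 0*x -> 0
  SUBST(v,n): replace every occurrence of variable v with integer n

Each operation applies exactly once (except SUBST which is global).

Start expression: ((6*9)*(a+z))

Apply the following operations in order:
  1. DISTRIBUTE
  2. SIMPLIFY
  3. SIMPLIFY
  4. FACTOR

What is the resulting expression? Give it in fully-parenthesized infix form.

Answer: (54*(a+z))

Derivation:
Start: ((6*9)*(a+z))
Apply DISTRIBUTE at root (target: ((6*9)*(a+z))): ((6*9)*(a+z)) -> (((6*9)*a)+((6*9)*z))
Apply SIMPLIFY at LL (target: (6*9)): (((6*9)*a)+((6*9)*z)) -> ((54*a)+((6*9)*z))
Apply SIMPLIFY at RL (target: (6*9)): ((54*a)+((6*9)*z)) -> ((54*a)+(54*z))
Apply FACTOR at root (target: ((54*a)+(54*z))): ((54*a)+(54*z)) -> (54*(a+z))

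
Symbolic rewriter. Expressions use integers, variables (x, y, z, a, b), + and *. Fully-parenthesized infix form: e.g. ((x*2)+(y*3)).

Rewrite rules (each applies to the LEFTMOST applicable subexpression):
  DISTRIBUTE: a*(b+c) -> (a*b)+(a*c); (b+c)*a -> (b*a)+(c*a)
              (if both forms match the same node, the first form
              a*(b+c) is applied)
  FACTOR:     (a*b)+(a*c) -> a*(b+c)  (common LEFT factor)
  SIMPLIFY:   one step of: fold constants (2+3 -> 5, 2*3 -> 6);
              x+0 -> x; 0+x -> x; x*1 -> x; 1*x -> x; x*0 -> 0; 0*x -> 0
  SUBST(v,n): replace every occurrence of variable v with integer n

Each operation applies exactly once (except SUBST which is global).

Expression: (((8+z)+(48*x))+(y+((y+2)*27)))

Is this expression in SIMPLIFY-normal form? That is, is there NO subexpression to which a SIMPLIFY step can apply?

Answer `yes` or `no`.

Answer: yes

Derivation:
Expression: (((8+z)+(48*x))+(y+((y+2)*27)))
Scanning for simplifiable subexpressions (pre-order)...
  at root: (((8+z)+(48*x))+(y+((y+2)*27))) (not simplifiable)
  at L: ((8+z)+(48*x)) (not simplifiable)
  at LL: (8+z) (not simplifiable)
  at LR: (48*x) (not simplifiable)
  at R: (y+((y+2)*27)) (not simplifiable)
  at RR: ((y+2)*27) (not simplifiable)
  at RRL: (y+2) (not simplifiable)
Result: no simplifiable subexpression found -> normal form.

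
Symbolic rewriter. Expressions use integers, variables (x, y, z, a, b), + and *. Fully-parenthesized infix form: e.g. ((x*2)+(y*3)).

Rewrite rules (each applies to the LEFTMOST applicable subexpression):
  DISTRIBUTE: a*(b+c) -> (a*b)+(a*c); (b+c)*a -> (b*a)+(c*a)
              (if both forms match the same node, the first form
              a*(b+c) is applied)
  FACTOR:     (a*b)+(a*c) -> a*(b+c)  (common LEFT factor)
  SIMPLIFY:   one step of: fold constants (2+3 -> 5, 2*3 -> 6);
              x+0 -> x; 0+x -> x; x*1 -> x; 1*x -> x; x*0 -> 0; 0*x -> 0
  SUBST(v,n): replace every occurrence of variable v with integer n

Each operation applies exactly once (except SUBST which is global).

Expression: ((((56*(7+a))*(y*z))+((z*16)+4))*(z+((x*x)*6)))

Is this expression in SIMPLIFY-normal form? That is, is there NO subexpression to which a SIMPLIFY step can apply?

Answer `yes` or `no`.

Answer: yes

Derivation:
Expression: ((((56*(7+a))*(y*z))+((z*16)+4))*(z+((x*x)*6)))
Scanning for simplifiable subexpressions (pre-order)...
  at root: ((((56*(7+a))*(y*z))+((z*16)+4))*(z+((x*x)*6))) (not simplifiable)
  at L: (((56*(7+a))*(y*z))+((z*16)+4)) (not simplifiable)
  at LL: ((56*(7+a))*(y*z)) (not simplifiable)
  at LLL: (56*(7+a)) (not simplifiable)
  at LLLR: (7+a) (not simplifiable)
  at LLR: (y*z) (not simplifiable)
  at LR: ((z*16)+4) (not simplifiable)
  at LRL: (z*16) (not simplifiable)
  at R: (z+((x*x)*6)) (not simplifiable)
  at RR: ((x*x)*6) (not simplifiable)
  at RRL: (x*x) (not simplifiable)
Result: no simplifiable subexpression found -> normal form.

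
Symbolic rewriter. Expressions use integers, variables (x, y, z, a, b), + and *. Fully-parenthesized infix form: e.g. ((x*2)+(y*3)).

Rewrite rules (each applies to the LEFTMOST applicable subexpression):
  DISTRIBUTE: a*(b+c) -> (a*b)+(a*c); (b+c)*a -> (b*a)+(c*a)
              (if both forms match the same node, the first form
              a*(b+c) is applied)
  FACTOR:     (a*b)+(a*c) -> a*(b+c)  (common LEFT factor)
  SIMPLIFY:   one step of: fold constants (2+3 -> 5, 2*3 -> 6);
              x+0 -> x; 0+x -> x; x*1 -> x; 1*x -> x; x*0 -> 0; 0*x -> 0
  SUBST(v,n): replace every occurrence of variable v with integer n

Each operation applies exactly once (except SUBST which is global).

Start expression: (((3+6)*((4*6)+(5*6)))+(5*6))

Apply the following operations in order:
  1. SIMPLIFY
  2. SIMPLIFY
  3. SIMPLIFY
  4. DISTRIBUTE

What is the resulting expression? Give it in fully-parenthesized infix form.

Answer: (((9*24)+(9*30))+(5*6))

Derivation:
Start: (((3+6)*((4*6)+(5*6)))+(5*6))
Apply SIMPLIFY at LL (target: (3+6)): (((3+6)*((4*6)+(5*6)))+(5*6)) -> ((9*((4*6)+(5*6)))+(5*6))
Apply SIMPLIFY at LRL (target: (4*6)): ((9*((4*6)+(5*6)))+(5*6)) -> ((9*(24+(5*6)))+(5*6))
Apply SIMPLIFY at LRR (target: (5*6)): ((9*(24+(5*6)))+(5*6)) -> ((9*(24+30))+(5*6))
Apply DISTRIBUTE at L (target: (9*(24+30))): ((9*(24+30))+(5*6)) -> (((9*24)+(9*30))+(5*6))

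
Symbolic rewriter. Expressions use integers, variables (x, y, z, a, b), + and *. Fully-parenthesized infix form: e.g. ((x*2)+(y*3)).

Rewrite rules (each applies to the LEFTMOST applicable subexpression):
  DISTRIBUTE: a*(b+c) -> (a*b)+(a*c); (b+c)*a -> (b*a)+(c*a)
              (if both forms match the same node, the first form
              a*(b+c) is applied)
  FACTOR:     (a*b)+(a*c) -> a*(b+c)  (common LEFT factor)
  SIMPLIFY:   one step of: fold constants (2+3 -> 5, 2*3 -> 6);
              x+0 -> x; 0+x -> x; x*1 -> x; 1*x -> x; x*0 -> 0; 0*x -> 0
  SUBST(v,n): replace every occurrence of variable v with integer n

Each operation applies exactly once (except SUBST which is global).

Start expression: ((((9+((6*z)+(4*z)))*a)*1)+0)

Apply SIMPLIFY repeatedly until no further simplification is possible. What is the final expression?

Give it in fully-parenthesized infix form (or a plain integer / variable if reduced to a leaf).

Answer: ((9+((6*z)+(4*z)))*a)

Derivation:
Start: ((((9+((6*z)+(4*z)))*a)*1)+0)
Step 1: at root: ((((9+((6*z)+(4*z)))*a)*1)+0) -> (((9+((6*z)+(4*z)))*a)*1); overall: ((((9+((6*z)+(4*z)))*a)*1)+0) -> (((9+((6*z)+(4*z)))*a)*1)
Step 2: at root: (((9+((6*z)+(4*z)))*a)*1) -> ((9+((6*z)+(4*z)))*a); overall: (((9+((6*z)+(4*z)))*a)*1) -> ((9+((6*z)+(4*z)))*a)
Fixed point: ((9+((6*z)+(4*z)))*a)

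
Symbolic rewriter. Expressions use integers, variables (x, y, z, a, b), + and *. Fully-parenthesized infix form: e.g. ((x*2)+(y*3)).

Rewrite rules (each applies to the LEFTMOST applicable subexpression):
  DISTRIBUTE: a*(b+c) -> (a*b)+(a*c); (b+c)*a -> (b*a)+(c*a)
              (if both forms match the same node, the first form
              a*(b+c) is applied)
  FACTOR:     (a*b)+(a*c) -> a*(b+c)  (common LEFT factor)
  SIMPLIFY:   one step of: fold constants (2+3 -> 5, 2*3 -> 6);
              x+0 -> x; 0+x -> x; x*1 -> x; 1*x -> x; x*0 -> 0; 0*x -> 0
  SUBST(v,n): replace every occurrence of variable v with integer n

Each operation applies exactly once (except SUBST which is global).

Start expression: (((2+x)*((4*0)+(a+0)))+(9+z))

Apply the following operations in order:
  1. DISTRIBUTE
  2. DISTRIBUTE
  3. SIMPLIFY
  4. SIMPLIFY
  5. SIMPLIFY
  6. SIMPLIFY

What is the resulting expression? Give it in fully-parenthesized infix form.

Start: (((2+x)*((4*0)+(a+0)))+(9+z))
Apply DISTRIBUTE at L (target: ((2+x)*((4*0)+(a+0)))): (((2+x)*((4*0)+(a+0)))+(9+z)) -> ((((2+x)*(4*0))+((2+x)*(a+0)))+(9+z))
Apply DISTRIBUTE at LL (target: ((2+x)*(4*0))): ((((2+x)*(4*0))+((2+x)*(a+0)))+(9+z)) -> ((((2*(4*0))+(x*(4*0)))+((2+x)*(a+0)))+(9+z))
Apply SIMPLIFY at LLLR (target: (4*0)): ((((2*(4*0))+(x*(4*0)))+((2+x)*(a+0)))+(9+z)) -> ((((2*0)+(x*(4*0)))+((2+x)*(a+0)))+(9+z))
Apply SIMPLIFY at LLL (target: (2*0)): ((((2*0)+(x*(4*0)))+((2+x)*(a+0)))+(9+z)) -> (((0+(x*(4*0)))+((2+x)*(a+0)))+(9+z))
Apply SIMPLIFY at LL (target: (0+(x*(4*0)))): (((0+(x*(4*0)))+((2+x)*(a+0)))+(9+z)) -> (((x*(4*0))+((2+x)*(a+0)))+(9+z))
Apply SIMPLIFY at LLR (target: (4*0)): (((x*(4*0))+((2+x)*(a+0)))+(9+z)) -> (((x*0)+((2+x)*(a+0)))+(9+z))

Answer: (((x*0)+((2+x)*(a+0)))+(9+z))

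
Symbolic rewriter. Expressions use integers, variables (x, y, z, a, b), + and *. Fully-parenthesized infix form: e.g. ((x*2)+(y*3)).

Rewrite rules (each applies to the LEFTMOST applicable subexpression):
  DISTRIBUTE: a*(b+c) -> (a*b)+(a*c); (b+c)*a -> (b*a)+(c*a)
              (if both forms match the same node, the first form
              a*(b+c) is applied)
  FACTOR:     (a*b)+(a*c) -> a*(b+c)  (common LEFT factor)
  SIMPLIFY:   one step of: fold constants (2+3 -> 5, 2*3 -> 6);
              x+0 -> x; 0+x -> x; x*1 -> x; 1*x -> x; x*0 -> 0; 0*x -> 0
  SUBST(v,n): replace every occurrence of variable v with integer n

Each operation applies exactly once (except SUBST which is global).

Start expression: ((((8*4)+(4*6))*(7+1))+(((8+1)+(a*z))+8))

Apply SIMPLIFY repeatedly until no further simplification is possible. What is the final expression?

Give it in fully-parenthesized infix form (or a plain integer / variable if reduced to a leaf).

Answer: (448+((9+(a*z))+8))

Derivation:
Start: ((((8*4)+(4*6))*(7+1))+(((8+1)+(a*z))+8))
Step 1: at LLL: (8*4) -> 32; overall: ((((8*4)+(4*6))*(7+1))+(((8+1)+(a*z))+8)) -> (((32+(4*6))*(7+1))+(((8+1)+(a*z))+8))
Step 2: at LLR: (4*6) -> 24; overall: (((32+(4*6))*(7+1))+(((8+1)+(a*z))+8)) -> (((32+24)*(7+1))+(((8+1)+(a*z))+8))
Step 3: at LL: (32+24) -> 56; overall: (((32+24)*(7+1))+(((8+1)+(a*z))+8)) -> ((56*(7+1))+(((8+1)+(a*z))+8))
Step 4: at LR: (7+1) -> 8; overall: ((56*(7+1))+(((8+1)+(a*z))+8)) -> ((56*8)+(((8+1)+(a*z))+8))
Step 5: at L: (56*8) -> 448; overall: ((56*8)+(((8+1)+(a*z))+8)) -> (448+(((8+1)+(a*z))+8))
Step 6: at RLL: (8+1) -> 9; overall: (448+(((8+1)+(a*z))+8)) -> (448+((9+(a*z))+8))
Fixed point: (448+((9+(a*z))+8))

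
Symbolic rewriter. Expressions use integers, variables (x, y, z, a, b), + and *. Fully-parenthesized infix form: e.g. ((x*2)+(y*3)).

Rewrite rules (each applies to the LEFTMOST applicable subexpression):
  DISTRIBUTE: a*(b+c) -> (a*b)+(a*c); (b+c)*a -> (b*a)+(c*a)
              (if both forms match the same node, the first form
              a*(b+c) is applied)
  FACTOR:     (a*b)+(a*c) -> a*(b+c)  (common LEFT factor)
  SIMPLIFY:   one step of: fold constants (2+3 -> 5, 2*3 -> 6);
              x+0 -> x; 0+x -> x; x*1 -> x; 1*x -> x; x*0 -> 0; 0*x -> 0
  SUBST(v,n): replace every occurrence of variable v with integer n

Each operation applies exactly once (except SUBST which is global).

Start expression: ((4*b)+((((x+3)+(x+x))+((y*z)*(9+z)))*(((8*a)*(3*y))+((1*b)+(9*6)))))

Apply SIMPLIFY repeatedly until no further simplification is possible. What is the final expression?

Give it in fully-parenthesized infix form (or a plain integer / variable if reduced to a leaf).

Answer: ((4*b)+((((x+3)+(x+x))+((y*z)*(9+z)))*(((8*a)*(3*y))+(b+54))))

Derivation:
Start: ((4*b)+((((x+3)+(x+x))+((y*z)*(9+z)))*(((8*a)*(3*y))+((1*b)+(9*6)))))
Step 1: at RRRL: (1*b) -> b; overall: ((4*b)+((((x+3)+(x+x))+((y*z)*(9+z)))*(((8*a)*(3*y))+((1*b)+(9*6))))) -> ((4*b)+((((x+3)+(x+x))+((y*z)*(9+z)))*(((8*a)*(3*y))+(b+(9*6)))))
Step 2: at RRRR: (9*6) -> 54; overall: ((4*b)+((((x+3)+(x+x))+((y*z)*(9+z)))*(((8*a)*(3*y))+(b+(9*6))))) -> ((4*b)+((((x+3)+(x+x))+((y*z)*(9+z)))*(((8*a)*(3*y))+(b+54))))
Fixed point: ((4*b)+((((x+3)+(x+x))+((y*z)*(9+z)))*(((8*a)*(3*y))+(b+54))))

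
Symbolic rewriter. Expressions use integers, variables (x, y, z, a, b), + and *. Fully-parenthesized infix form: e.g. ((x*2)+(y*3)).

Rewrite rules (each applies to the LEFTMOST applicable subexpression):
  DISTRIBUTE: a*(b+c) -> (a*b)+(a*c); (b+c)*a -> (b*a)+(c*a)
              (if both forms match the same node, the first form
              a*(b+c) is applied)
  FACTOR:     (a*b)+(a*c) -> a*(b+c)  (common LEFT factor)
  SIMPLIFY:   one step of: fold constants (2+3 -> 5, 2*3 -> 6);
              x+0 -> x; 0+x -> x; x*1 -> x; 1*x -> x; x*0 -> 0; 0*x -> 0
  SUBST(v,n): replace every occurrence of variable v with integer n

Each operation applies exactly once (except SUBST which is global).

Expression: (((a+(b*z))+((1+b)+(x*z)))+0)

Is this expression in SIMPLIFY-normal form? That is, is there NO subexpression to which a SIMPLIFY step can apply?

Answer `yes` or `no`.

Expression: (((a+(b*z))+((1+b)+(x*z)))+0)
Scanning for simplifiable subexpressions (pre-order)...
  at root: (((a+(b*z))+((1+b)+(x*z)))+0) (SIMPLIFIABLE)
  at L: ((a+(b*z))+((1+b)+(x*z))) (not simplifiable)
  at LL: (a+(b*z)) (not simplifiable)
  at LLR: (b*z) (not simplifiable)
  at LR: ((1+b)+(x*z)) (not simplifiable)
  at LRL: (1+b) (not simplifiable)
  at LRR: (x*z) (not simplifiable)
Found simplifiable subexpr at path root: (((a+(b*z))+((1+b)+(x*z)))+0)
One SIMPLIFY step would give: ((a+(b*z))+((1+b)+(x*z)))
-> NOT in normal form.

Answer: no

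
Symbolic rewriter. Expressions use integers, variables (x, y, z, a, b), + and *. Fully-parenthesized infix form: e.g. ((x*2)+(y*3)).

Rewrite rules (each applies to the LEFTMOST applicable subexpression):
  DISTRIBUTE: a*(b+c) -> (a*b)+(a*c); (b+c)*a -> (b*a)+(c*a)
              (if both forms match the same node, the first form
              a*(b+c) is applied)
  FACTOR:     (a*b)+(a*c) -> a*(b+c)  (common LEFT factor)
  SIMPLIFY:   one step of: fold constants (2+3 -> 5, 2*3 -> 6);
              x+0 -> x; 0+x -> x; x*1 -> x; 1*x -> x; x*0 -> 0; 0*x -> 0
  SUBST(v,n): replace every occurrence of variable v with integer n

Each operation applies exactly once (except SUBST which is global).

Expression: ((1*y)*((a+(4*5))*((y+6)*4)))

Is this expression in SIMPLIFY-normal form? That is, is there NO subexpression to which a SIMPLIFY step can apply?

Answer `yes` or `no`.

Expression: ((1*y)*((a+(4*5))*((y+6)*4)))
Scanning for simplifiable subexpressions (pre-order)...
  at root: ((1*y)*((a+(4*5))*((y+6)*4))) (not simplifiable)
  at L: (1*y) (SIMPLIFIABLE)
  at R: ((a+(4*5))*((y+6)*4)) (not simplifiable)
  at RL: (a+(4*5)) (not simplifiable)
  at RLR: (4*5) (SIMPLIFIABLE)
  at RR: ((y+6)*4) (not simplifiable)
  at RRL: (y+6) (not simplifiable)
Found simplifiable subexpr at path L: (1*y)
One SIMPLIFY step would give: (y*((a+(4*5))*((y+6)*4)))
-> NOT in normal form.

Answer: no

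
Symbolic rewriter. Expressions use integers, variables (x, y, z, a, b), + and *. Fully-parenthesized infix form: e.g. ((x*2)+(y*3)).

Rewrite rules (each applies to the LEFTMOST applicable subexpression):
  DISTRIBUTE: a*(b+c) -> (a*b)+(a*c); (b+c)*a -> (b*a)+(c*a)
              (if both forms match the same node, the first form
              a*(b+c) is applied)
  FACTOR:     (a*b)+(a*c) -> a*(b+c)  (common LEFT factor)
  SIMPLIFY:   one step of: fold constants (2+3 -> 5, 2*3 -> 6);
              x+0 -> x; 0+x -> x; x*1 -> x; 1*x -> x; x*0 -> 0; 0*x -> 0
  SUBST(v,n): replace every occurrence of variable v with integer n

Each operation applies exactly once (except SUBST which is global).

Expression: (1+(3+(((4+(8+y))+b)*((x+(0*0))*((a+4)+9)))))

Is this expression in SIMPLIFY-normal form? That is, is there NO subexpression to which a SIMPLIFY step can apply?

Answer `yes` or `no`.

Answer: no

Derivation:
Expression: (1+(3+(((4+(8+y))+b)*((x+(0*0))*((a+4)+9)))))
Scanning for simplifiable subexpressions (pre-order)...
  at root: (1+(3+(((4+(8+y))+b)*((x+(0*0))*((a+4)+9))))) (not simplifiable)
  at R: (3+(((4+(8+y))+b)*((x+(0*0))*((a+4)+9)))) (not simplifiable)
  at RR: (((4+(8+y))+b)*((x+(0*0))*((a+4)+9))) (not simplifiable)
  at RRL: ((4+(8+y))+b) (not simplifiable)
  at RRLL: (4+(8+y)) (not simplifiable)
  at RRLLR: (8+y) (not simplifiable)
  at RRR: ((x+(0*0))*((a+4)+9)) (not simplifiable)
  at RRRL: (x+(0*0)) (not simplifiable)
  at RRRLR: (0*0) (SIMPLIFIABLE)
  at RRRR: ((a+4)+9) (not simplifiable)
  at RRRRL: (a+4) (not simplifiable)
Found simplifiable subexpr at path RRRLR: (0*0)
One SIMPLIFY step would give: (1+(3+(((4+(8+y))+b)*((x+0)*((a+4)+9)))))
-> NOT in normal form.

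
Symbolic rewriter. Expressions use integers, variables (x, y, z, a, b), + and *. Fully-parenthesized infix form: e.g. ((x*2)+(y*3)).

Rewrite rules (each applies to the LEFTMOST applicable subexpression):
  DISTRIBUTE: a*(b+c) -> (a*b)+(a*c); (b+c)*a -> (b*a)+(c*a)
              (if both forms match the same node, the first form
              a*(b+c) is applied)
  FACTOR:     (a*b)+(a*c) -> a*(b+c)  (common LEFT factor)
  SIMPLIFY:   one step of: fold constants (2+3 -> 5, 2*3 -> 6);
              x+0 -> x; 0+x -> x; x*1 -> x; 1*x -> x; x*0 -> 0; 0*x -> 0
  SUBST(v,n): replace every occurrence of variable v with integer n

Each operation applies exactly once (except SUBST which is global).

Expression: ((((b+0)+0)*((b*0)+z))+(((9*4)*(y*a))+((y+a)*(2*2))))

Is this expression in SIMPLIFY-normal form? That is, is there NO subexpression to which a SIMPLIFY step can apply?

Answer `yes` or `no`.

Answer: no

Derivation:
Expression: ((((b+0)+0)*((b*0)+z))+(((9*4)*(y*a))+((y+a)*(2*2))))
Scanning for simplifiable subexpressions (pre-order)...
  at root: ((((b+0)+0)*((b*0)+z))+(((9*4)*(y*a))+((y+a)*(2*2)))) (not simplifiable)
  at L: (((b+0)+0)*((b*0)+z)) (not simplifiable)
  at LL: ((b+0)+0) (SIMPLIFIABLE)
  at LLL: (b+0) (SIMPLIFIABLE)
  at LR: ((b*0)+z) (not simplifiable)
  at LRL: (b*0) (SIMPLIFIABLE)
  at R: (((9*4)*(y*a))+((y+a)*(2*2))) (not simplifiable)
  at RL: ((9*4)*(y*a)) (not simplifiable)
  at RLL: (9*4) (SIMPLIFIABLE)
  at RLR: (y*a) (not simplifiable)
  at RR: ((y+a)*(2*2)) (not simplifiable)
  at RRL: (y+a) (not simplifiable)
  at RRR: (2*2) (SIMPLIFIABLE)
Found simplifiable subexpr at path LL: ((b+0)+0)
One SIMPLIFY step would give: (((b+0)*((b*0)+z))+(((9*4)*(y*a))+((y+a)*(2*2))))
-> NOT in normal form.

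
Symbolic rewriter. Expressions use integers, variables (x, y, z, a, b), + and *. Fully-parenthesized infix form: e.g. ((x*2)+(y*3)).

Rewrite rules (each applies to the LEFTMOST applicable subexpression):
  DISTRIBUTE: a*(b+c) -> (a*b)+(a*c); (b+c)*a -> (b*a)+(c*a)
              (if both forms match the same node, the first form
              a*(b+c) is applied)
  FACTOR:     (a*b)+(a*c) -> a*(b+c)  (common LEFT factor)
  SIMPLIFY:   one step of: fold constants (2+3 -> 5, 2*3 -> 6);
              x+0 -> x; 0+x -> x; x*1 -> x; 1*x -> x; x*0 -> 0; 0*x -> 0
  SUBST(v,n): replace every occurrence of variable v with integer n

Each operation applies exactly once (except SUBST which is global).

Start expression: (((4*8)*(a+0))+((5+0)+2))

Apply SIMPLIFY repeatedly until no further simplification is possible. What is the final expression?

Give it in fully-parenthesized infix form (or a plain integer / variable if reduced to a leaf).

Start: (((4*8)*(a+0))+((5+0)+2))
Step 1: at LL: (4*8) -> 32; overall: (((4*8)*(a+0))+((5+0)+2)) -> ((32*(a+0))+((5+0)+2))
Step 2: at LR: (a+0) -> a; overall: ((32*(a+0))+((5+0)+2)) -> ((32*a)+((5+0)+2))
Step 3: at RL: (5+0) -> 5; overall: ((32*a)+((5+0)+2)) -> ((32*a)+(5+2))
Step 4: at R: (5+2) -> 7; overall: ((32*a)+(5+2)) -> ((32*a)+7)
Fixed point: ((32*a)+7)

Answer: ((32*a)+7)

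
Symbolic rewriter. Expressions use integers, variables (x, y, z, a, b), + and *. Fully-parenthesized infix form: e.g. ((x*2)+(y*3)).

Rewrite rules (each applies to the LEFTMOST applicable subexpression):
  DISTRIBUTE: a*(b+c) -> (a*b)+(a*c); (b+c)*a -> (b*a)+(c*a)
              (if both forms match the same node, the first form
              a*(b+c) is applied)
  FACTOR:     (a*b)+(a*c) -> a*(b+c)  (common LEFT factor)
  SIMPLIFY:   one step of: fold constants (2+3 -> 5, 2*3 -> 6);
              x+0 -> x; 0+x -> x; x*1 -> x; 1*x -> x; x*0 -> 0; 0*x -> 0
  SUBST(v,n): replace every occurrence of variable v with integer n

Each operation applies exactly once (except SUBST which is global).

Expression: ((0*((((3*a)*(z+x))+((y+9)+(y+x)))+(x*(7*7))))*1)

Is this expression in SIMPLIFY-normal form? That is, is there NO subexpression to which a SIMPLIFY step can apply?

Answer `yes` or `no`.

Answer: no

Derivation:
Expression: ((0*((((3*a)*(z+x))+((y+9)+(y+x)))+(x*(7*7))))*1)
Scanning for simplifiable subexpressions (pre-order)...
  at root: ((0*((((3*a)*(z+x))+((y+9)+(y+x)))+(x*(7*7))))*1) (SIMPLIFIABLE)
  at L: (0*((((3*a)*(z+x))+((y+9)+(y+x)))+(x*(7*7)))) (SIMPLIFIABLE)
  at LR: ((((3*a)*(z+x))+((y+9)+(y+x)))+(x*(7*7))) (not simplifiable)
  at LRL: (((3*a)*(z+x))+((y+9)+(y+x))) (not simplifiable)
  at LRLL: ((3*a)*(z+x)) (not simplifiable)
  at LRLLL: (3*a) (not simplifiable)
  at LRLLR: (z+x) (not simplifiable)
  at LRLR: ((y+9)+(y+x)) (not simplifiable)
  at LRLRL: (y+9) (not simplifiable)
  at LRLRR: (y+x) (not simplifiable)
  at LRR: (x*(7*7)) (not simplifiable)
  at LRRR: (7*7) (SIMPLIFIABLE)
Found simplifiable subexpr at path root: ((0*((((3*a)*(z+x))+((y+9)+(y+x)))+(x*(7*7))))*1)
One SIMPLIFY step would give: (0*((((3*a)*(z+x))+((y+9)+(y+x)))+(x*(7*7))))
-> NOT in normal form.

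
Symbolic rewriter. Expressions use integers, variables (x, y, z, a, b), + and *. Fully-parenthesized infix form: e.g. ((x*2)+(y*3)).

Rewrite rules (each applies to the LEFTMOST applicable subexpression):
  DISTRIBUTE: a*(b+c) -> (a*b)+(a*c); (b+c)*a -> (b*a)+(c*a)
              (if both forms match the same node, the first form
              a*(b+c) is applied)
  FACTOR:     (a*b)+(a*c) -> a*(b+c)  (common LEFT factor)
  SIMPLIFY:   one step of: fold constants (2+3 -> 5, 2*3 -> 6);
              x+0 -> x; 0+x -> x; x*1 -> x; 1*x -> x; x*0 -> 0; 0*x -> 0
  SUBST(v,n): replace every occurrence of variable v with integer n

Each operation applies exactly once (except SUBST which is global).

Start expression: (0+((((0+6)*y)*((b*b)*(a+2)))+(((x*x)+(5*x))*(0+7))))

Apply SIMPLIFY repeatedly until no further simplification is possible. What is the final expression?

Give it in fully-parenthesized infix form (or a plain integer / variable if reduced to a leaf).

Start: (0+((((0+6)*y)*((b*b)*(a+2)))+(((x*x)+(5*x))*(0+7))))
Step 1: at root: (0+((((0+6)*y)*((b*b)*(a+2)))+(((x*x)+(5*x))*(0+7)))) -> ((((0+6)*y)*((b*b)*(a+2)))+(((x*x)+(5*x))*(0+7))); overall: (0+((((0+6)*y)*((b*b)*(a+2)))+(((x*x)+(5*x))*(0+7)))) -> ((((0+6)*y)*((b*b)*(a+2)))+(((x*x)+(5*x))*(0+7)))
Step 2: at LLL: (0+6) -> 6; overall: ((((0+6)*y)*((b*b)*(a+2)))+(((x*x)+(5*x))*(0+7))) -> (((6*y)*((b*b)*(a+2)))+(((x*x)+(5*x))*(0+7)))
Step 3: at RR: (0+7) -> 7; overall: (((6*y)*((b*b)*(a+2)))+(((x*x)+(5*x))*(0+7))) -> (((6*y)*((b*b)*(a+2)))+(((x*x)+(5*x))*7))
Fixed point: (((6*y)*((b*b)*(a+2)))+(((x*x)+(5*x))*7))

Answer: (((6*y)*((b*b)*(a+2)))+(((x*x)+(5*x))*7))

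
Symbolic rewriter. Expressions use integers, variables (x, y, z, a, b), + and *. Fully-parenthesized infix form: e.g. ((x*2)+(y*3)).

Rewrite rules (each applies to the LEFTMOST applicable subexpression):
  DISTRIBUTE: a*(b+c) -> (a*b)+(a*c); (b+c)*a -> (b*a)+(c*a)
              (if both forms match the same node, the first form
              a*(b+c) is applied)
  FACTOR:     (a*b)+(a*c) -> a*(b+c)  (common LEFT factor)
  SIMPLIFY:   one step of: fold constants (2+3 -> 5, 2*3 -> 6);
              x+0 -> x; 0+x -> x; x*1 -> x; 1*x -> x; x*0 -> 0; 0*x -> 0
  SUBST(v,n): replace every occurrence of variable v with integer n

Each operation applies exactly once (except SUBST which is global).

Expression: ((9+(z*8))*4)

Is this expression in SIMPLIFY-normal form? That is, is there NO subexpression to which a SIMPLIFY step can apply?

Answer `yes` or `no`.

Expression: ((9+(z*8))*4)
Scanning for simplifiable subexpressions (pre-order)...
  at root: ((9+(z*8))*4) (not simplifiable)
  at L: (9+(z*8)) (not simplifiable)
  at LR: (z*8) (not simplifiable)
Result: no simplifiable subexpression found -> normal form.

Answer: yes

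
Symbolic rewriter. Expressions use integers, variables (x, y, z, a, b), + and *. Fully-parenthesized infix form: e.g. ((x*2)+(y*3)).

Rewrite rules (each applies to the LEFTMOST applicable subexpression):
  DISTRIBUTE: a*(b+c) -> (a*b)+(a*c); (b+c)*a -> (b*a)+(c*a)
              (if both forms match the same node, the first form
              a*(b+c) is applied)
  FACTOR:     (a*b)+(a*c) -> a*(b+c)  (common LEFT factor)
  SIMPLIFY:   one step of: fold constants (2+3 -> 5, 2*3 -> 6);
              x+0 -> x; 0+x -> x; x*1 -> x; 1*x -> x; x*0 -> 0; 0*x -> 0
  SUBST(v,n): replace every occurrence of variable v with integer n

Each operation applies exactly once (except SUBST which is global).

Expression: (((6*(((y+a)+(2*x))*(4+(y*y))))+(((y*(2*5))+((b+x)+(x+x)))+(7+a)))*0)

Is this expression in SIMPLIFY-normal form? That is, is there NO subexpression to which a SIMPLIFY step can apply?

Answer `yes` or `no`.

Answer: no

Derivation:
Expression: (((6*(((y+a)+(2*x))*(4+(y*y))))+(((y*(2*5))+((b+x)+(x+x)))+(7+a)))*0)
Scanning for simplifiable subexpressions (pre-order)...
  at root: (((6*(((y+a)+(2*x))*(4+(y*y))))+(((y*(2*5))+((b+x)+(x+x)))+(7+a)))*0) (SIMPLIFIABLE)
  at L: ((6*(((y+a)+(2*x))*(4+(y*y))))+(((y*(2*5))+((b+x)+(x+x)))+(7+a))) (not simplifiable)
  at LL: (6*(((y+a)+(2*x))*(4+(y*y)))) (not simplifiable)
  at LLR: (((y+a)+(2*x))*(4+(y*y))) (not simplifiable)
  at LLRL: ((y+a)+(2*x)) (not simplifiable)
  at LLRLL: (y+a) (not simplifiable)
  at LLRLR: (2*x) (not simplifiable)
  at LLRR: (4+(y*y)) (not simplifiable)
  at LLRRR: (y*y) (not simplifiable)
  at LR: (((y*(2*5))+((b+x)+(x+x)))+(7+a)) (not simplifiable)
  at LRL: ((y*(2*5))+((b+x)+(x+x))) (not simplifiable)
  at LRLL: (y*(2*5)) (not simplifiable)
  at LRLLR: (2*5) (SIMPLIFIABLE)
  at LRLR: ((b+x)+(x+x)) (not simplifiable)
  at LRLRL: (b+x) (not simplifiable)
  at LRLRR: (x+x) (not simplifiable)
  at LRR: (7+a) (not simplifiable)
Found simplifiable subexpr at path root: (((6*(((y+a)+(2*x))*(4+(y*y))))+(((y*(2*5))+((b+x)+(x+x)))+(7+a)))*0)
One SIMPLIFY step would give: 0
-> NOT in normal form.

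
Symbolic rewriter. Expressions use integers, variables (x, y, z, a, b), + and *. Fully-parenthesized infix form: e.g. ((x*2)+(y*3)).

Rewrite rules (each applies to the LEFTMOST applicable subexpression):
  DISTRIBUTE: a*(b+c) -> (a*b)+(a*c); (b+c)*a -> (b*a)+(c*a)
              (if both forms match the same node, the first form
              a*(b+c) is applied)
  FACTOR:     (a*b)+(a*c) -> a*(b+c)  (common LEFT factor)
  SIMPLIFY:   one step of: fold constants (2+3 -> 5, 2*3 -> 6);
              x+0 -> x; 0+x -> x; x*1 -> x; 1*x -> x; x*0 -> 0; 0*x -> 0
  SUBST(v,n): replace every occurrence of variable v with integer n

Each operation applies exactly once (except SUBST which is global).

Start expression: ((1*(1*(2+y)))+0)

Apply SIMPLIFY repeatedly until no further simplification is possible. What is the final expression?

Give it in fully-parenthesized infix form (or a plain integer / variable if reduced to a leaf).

Start: ((1*(1*(2+y)))+0)
Step 1: at root: ((1*(1*(2+y)))+0) -> (1*(1*(2+y))); overall: ((1*(1*(2+y)))+0) -> (1*(1*(2+y)))
Step 2: at root: (1*(1*(2+y))) -> (1*(2+y)); overall: (1*(1*(2+y))) -> (1*(2+y))
Step 3: at root: (1*(2+y)) -> (2+y); overall: (1*(2+y)) -> (2+y)
Fixed point: (2+y)

Answer: (2+y)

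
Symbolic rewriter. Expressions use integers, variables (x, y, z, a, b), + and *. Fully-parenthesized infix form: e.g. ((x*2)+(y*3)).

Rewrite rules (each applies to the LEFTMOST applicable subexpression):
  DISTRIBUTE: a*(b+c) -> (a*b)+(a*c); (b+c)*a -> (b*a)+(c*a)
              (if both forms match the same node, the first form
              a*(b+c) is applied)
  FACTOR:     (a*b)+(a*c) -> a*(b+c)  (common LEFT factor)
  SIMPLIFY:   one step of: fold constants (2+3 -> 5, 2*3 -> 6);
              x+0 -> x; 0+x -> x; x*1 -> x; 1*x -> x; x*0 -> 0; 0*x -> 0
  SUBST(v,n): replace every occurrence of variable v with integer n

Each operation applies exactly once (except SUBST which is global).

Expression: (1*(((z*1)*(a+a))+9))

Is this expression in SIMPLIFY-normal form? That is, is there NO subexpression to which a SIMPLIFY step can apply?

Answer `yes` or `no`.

Expression: (1*(((z*1)*(a+a))+9))
Scanning for simplifiable subexpressions (pre-order)...
  at root: (1*(((z*1)*(a+a))+9)) (SIMPLIFIABLE)
  at R: (((z*1)*(a+a))+9) (not simplifiable)
  at RL: ((z*1)*(a+a)) (not simplifiable)
  at RLL: (z*1) (SIMPLIFIABLE)
  at RLR: (a+a) (not simplifiable)
Found simplifiable subexpr at path root: (1*(((z*1)*(a+a))+9))
One SIMPLIFY step would give: (((z*1)*(a+a))+9)
-> NOT in normal form.

Answer: no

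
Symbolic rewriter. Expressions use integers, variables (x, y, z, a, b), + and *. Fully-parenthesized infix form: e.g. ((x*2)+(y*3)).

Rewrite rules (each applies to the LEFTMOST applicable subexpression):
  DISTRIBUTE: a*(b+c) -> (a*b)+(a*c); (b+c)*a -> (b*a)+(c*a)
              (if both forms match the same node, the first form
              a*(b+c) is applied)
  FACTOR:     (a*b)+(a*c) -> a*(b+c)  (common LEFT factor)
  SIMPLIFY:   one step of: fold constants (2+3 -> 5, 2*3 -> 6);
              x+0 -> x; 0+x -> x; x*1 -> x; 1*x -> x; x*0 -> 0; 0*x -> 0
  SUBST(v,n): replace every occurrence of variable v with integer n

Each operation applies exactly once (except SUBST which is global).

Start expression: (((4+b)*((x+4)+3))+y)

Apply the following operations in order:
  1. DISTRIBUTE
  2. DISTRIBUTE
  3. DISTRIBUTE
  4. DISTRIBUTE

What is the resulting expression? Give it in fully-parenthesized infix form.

Answer: (((((4*x)+(b*x))+((4*4)+(b*4)))+((4+b)*3))+y)

Derivation:
Start: (((4+b)*((x+4)+3))+y)
Apply DISTRIBUTE at L (target: ((4+b)*((x+4)+3))): (((4+b)*((x+4)+3))+y) -> ((((4+b)*(x+4))+((4+b)*3))+y)
Apply DISTRIBUTE at LL (target: ((4+b)*(x+4))): ((((4+b)*(x+4))+((4+b)*3))+y) -> (((((4+b)*x)+((4+b)*4))+((4+b)*3))+y)
Apply DISTRIBUTE at LLL (target: ((4+b)*x)): (((((4+b)*x)+((4+b)*4))+((4+b)*3))+y) -> (((((4*x)+(b*x))+((4+b)*4))+((4+b)*3))+y)
Apply DISTRIBUTE at LLR (target: ((4+b)*4)): (((((4*x)+(b*x))+((4+b)*4))+((4+b)*3))+y) -> (((((4*x)+(b*x))+((4*4)+(b*4)))+((4+b)*3))+y)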